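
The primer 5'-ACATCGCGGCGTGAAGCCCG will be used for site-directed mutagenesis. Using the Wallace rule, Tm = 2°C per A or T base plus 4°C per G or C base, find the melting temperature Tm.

68°C

Base counts: A=4, T=2, G=7, C=7
AT pairs contribute 6, GC pairs contribute 14.
Tm = 2×6 + 4×14 = 68°C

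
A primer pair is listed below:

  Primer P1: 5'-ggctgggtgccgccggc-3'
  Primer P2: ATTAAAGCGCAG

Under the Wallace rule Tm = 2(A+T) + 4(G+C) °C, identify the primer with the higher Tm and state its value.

Primer P1: A+T=2, G+C=15 → Tm = 2(2)+4(15) = 64°C
Primer P2: A+T=7, G+C=5 → Tm = 2(7)+4(5) = 34°C
64°C vs 34°C → primer P1 is higher.

Primer P1, 64°C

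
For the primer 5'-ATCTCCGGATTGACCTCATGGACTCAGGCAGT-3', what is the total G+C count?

Scanning the sequence gives A=7, T=8, C=9, G=8.
G+C = 8 + 9 = 17

17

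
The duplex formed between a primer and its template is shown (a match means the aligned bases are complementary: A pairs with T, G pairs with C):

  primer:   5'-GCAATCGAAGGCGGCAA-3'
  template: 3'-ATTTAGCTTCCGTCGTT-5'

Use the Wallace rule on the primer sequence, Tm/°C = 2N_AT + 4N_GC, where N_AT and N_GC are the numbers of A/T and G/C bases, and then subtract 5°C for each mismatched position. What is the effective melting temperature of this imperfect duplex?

39°C

Primer base counts: A=6, T=1, G=6, C=4 → A+T=7, G+C=10
Perfect-match Tm = 2(7) + 4(10) = 14 + 40 = 54°C
Mismatches (positions where the bases are not complementary): 3 (at positions 1, 2, 13)
Effective Tm = 54 − 3×5 = 54 − 15 = 39°C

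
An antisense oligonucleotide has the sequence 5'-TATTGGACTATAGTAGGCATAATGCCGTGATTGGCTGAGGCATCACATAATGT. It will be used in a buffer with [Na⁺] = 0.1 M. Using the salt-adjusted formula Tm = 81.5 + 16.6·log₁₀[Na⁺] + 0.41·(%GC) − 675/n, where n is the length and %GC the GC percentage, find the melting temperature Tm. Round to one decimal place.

69.2°C

Length n = 53. C=8, G=14, A=15, T=16
G+C = 22, so %GC = 22/53 × 100 = 41.509%
Salt term: 16.6 × (-1) = -16.6
GC term: 0.41 × 41.509 = 17.019; length term: −675/53 = −12.736
Tm = 81.5 + (-16.6) + 17.019 − 12.736 = 69.183 → 69.2°C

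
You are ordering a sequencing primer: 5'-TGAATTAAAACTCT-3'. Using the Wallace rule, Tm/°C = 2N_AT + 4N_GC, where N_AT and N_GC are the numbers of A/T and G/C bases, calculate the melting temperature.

34°C

A=6, G=1, C=2, T=5
So N_AT = 11 and N_GC = 3.
Tm = 2×11 + 4×3 = 34°C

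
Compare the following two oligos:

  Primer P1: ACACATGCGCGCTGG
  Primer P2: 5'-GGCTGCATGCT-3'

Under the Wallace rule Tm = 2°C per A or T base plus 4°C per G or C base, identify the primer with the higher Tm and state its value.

Primer P1: A+T=5, G+C=10 → Tm = 2(5)+4(10) = 50°C
Primer P2: A+T=4, G+C=7 → Tm = 2(4)+4(7) = 36°C
50°C vs 36°C → primer P1 is higher.

Primer P1, 50°C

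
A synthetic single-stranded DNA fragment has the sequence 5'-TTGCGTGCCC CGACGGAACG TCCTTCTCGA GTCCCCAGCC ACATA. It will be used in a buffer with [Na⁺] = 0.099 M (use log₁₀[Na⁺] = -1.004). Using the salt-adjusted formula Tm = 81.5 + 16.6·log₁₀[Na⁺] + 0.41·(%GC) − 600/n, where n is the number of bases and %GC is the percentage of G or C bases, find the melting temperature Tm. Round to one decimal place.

77.0°C

Length n = 45. Counting bases: T=9, C=18, G=10, A=8
G+C = 28, so %GC = 28/45 × 100 = 62.222%
Salt term: 16.6 × (-1.004) = -16.666
GC term: 0.41 × 62.222 = 25.511; length term: −600/45 = −13.333
Tm = 81.5 + (-16.666) + 25.511 − 13.333 = 77.012 → 77.0°C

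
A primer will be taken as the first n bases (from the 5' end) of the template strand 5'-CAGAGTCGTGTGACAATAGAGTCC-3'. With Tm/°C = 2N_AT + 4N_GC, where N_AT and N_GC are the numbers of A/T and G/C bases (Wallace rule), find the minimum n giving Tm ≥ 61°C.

First 20 bases: CAGAGTCGTGTGACAATAGA → Tm = 58°C (< 61°C)
First 21 bases: CAGAGTCGTGTGACAATAGAG → Tm = 62°C (≥ 61°C)
Since every base adds ≥2°C, Tm only increases with n, so the threshold is first crossed at n = 21.

n = 21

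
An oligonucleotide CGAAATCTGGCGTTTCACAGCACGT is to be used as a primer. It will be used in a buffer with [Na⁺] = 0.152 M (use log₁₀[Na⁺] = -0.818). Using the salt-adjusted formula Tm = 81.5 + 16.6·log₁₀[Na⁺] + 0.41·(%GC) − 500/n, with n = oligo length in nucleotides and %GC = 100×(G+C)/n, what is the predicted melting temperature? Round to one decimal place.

69.2°C

Length n = 25. Scanning the sequence gives G=6, A=6, C=7, T=6.
G+C = 13, so %GC = 13/25 × 100 = 52%
Salt term: 16.6 × (-0.818) = -13.579
GC term: 0.41 × 52 = 21.32; length term: −500/25 = −20
Tm = 81.5 + (-13.579) + 21.32 − 20 = 69.241 → 69.2°C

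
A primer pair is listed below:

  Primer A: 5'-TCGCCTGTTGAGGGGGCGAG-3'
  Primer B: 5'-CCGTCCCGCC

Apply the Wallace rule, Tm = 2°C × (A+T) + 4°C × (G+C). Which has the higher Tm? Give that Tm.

Primer A, 68°C

Primer A: A+T=6, G+C=14 → Tm = 2(6)+4(14) = 68°C
Primer B: A+T=1, G+C=9 → Tm = 2(1)+4(9) = 38°C
68°C vs 38°C → primer A is higher.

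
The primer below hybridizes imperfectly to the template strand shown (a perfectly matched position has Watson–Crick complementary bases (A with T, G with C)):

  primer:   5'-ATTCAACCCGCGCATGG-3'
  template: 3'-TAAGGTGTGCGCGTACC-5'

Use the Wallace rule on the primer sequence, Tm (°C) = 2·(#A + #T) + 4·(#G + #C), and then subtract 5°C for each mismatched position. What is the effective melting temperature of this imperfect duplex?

Primer base counts: A=4, T=3, G=4, C=6 → A+T=7, G+C=10
Perfect-match Tm = 2(7) + 4(10) = 14 + 40 = 54°C
Mismatches (positions where the bases are not complementary): 2 (at positions 5, 8)
Effective Tm = 54 − 2×5 = 54 − 10 = 44°C

44°C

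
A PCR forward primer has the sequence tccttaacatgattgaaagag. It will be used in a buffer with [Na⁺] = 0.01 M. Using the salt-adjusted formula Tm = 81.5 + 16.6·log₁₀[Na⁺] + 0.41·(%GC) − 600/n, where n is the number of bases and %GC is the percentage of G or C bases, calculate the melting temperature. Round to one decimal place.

Length n = 21. A=8, T=6, G=4, C=3
G+C = 7, so %GC = 7/21 × 100 = 33.333%
Salt term: 16.6 × (-2) = -33.2
GC term: 0.41 × 33.333 = 13.667; length term: −600/21 = −28.571
Tm = 81.5 + (-33.2) + 13.667 − 28.571 = 33.396 → 33.4°C

33.4°C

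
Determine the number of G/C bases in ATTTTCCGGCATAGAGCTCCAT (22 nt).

10

Counting bases: G=4, A=5, T=7, C=6
G+C = 4 + 6 = 10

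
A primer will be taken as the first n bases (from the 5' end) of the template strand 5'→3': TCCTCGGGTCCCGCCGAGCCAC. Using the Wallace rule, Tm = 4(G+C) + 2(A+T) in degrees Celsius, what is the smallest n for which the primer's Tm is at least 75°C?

First 21 bases: TCCTCGGGTCCCGCCGAGCCA → Tm = 74°C (< 75°C)
First 22 bases: TCCTCGGGTCCCGCCGAGCCAC → Tm = 78°C (≥ 75°C)
Since every base adds ≥2°C, Tm only increases with n, so the threshold is first crossed at n = 22.

n = 22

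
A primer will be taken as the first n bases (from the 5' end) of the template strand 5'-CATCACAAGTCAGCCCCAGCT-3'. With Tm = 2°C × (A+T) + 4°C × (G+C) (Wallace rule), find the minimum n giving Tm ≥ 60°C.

n = 19

First 18 bases: CATCACAAGTCAGCCCCA → Tm = 56°C (< 60°C)
First 19 bases: CATCACAAGTCAGCCCCAG → Tm = 60°C (≥ 60°C)
Since every base adds ≥2°C, Tm only increases with n, so the threshold is first crossed at n = 19.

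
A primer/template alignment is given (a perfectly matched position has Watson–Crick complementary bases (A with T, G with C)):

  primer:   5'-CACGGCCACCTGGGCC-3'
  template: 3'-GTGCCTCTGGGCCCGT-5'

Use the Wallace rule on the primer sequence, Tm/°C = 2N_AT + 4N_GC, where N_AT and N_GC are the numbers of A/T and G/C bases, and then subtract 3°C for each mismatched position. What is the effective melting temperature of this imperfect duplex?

Primer base counts: A=2, T=1, G=5, C=8 → A+T=3, G+C=13
Perfect-match Tm = 2(3) + 4(13) = 6 + 52 = 58°C
Mismatches (positions where the bases are not complementary): 4 (at positions 6, 7, 11, 16)
Effective Tm = 58 − 4×3 = 58 − 12 = 46°C

46°C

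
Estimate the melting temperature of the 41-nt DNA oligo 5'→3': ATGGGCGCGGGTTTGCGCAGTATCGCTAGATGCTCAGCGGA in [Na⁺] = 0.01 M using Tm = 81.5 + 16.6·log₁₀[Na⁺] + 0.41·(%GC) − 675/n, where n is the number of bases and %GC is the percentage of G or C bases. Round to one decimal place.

56.8°C

Length n = 41. Base counts: A=7, G=16, C=9, T=9
G+C = 25, so %GC = 25/41 × 100 = 60.976%
Salt term: 16.6 × (-2) = -33.2
GC term: 0.41 × 60.976 = 25; length term: −675/41 = −16.463
Tm = 81.5 + (-33.2) + 25 − 16.463 = 56.837 → 56.8°C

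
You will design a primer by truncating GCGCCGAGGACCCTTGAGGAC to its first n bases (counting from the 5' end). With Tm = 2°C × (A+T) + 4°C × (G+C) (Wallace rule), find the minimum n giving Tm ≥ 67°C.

First 19 bases: GCGCCGAGGACCCTTGAGG → Tm = 66°C (< 67°C)
First 20 bases: GCGCCGAGGACCCTTGAGGA → Tm = 68°C (≥ 67°C)
Each additional base adds 2°C (A/T) or 4°C (G/C), so Tm is non-decreasing in n; n = 20 is the first length to reach 67°C.

n = 20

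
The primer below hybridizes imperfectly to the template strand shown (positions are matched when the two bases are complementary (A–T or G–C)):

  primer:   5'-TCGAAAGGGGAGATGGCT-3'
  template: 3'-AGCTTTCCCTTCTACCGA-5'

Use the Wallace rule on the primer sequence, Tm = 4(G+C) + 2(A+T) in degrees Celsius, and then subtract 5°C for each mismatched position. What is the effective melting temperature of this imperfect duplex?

Primer base counts: A=5, T=3, G=8, C=2 → A+T=8, G+C=10
Perfect-match Tm = 2(8) + 4(10) = 16 + 40 = 56°C
Mismatches (positions where the bases are not complementary): 1 (at position 10)
Effective Tm = 56 − 1×5 = 56 − 5 = 51°C

51°C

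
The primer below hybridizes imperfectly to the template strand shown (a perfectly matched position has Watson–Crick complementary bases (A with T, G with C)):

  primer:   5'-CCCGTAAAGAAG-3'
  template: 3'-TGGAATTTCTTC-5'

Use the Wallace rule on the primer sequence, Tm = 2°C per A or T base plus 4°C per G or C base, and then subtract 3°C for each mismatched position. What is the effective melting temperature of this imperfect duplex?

30°C

Primer base counts: A=5, T=1, G=3, C=3 → A+T=6, G+C=6
Perfect-match Tm = 2(6) + 4(6) = 12 + 24 = 36°C
Mismatches (positions where the bases are not complementary): 2 (at positions 1, 4)
Effective Tm = 36 − 2×3 = 36 − 6 = 30°C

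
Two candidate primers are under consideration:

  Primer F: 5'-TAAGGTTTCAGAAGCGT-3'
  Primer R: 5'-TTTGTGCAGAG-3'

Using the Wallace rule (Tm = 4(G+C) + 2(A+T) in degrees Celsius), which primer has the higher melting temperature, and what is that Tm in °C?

Primer F: A+T=10, G+C=7 → Tm = 2(10)+4(7) = 48°C
Primer R: A+T=6, G+C=5 → Tm = 2(6)+4(5) = 32°C
48°C vs 32°C → primer F is higher.

Primer F, 48°C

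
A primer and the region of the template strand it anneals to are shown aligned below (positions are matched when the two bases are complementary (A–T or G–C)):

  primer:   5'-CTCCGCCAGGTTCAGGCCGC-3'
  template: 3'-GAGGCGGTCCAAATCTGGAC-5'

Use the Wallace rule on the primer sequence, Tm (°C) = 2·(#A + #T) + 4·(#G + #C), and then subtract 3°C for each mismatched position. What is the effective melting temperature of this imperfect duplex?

58°C

Primer base counts: A=2, T=3, G=6, C=9 → A+T=5, G+C=15
Perfect-match Tm = 2(5) + 4(15) = 10 + 60 = 70°C
Mismatches (positions where the bases are not complementary): 4 (at positions 13, 16, 19, 20)
Effective Tm = 70 − 4×3 = 70 − 12 = 58°C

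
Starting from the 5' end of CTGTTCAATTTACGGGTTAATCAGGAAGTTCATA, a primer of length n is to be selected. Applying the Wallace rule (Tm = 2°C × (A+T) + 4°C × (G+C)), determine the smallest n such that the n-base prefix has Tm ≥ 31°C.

First 12 bases: CTGTTCAATTTA → Tm = 30°C (< 31°C)
First 13 bases: CTGTTCAATTTAC → Tm = 34°C (≥ 31°C)
Since every base adds ≥2°C, Tm only increases with n, so the threshold is first crossed at n = 13.

n = 13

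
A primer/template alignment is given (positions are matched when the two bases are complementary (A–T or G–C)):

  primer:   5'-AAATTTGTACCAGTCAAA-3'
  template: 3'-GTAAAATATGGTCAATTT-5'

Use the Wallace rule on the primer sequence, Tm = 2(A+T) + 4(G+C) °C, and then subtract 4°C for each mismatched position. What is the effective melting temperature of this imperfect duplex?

Primer base counts: A=8, T=5, G=2, C=3 → A+T=13, G+C=5
Perfect-match Tm = 2(13) + 4(5) = 26 + 20 = 46°C
Mismatches (positions where the bases are not complementary): 4 (at positions 1, 3, 7, 15)
Effective Tm = 46 − 4×4 = 46 − 16 = 30°C

30°C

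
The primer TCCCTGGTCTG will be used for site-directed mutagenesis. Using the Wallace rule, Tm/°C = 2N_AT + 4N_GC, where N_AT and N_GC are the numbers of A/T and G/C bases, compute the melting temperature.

Counting bases: G=3, C=4, A=0, T=4
So N_AT = 4 and N_GC = 7.
Tm = 2×4 + 4×7 = 36°C

36°C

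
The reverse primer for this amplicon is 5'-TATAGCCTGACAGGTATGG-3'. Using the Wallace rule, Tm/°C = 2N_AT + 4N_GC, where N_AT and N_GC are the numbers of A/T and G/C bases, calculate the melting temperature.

56°C

Base counts: G=6, A=5, T=5, C=3
So N_AT = 10 and N_GC = 9.
Tm = 2(10) + 4(9) = 20 + 36 = 56°C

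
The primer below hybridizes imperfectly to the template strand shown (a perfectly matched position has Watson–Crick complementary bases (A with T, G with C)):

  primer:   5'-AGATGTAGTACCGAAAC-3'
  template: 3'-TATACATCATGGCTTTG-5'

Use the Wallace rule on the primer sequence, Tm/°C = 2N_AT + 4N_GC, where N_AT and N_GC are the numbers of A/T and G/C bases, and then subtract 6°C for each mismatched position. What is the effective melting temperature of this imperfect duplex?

Primer base counts: A=7, T=3, G=4, C=3 → A+T=10, G+C=7
Perfect-match Tm = 2(10) + 4(7) = 20 + 28 = 48°C
Mismatches (positions where the bases are not complementary): 1 (at position 2)
Effective Tm = 48 − 1×6 = 48 − 6 = 42°C

42°C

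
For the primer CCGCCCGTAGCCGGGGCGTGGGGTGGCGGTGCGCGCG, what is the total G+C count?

Counting bases: A=1, G=20, C=12, T=4
Total G or C: 20 + 12 = 32

32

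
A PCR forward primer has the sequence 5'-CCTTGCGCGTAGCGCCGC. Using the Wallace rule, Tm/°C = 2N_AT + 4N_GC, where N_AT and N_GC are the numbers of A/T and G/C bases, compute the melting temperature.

64°C

Base counts: G=6, T=3, C=8, A=1
A+T = 4, G+C = 14
Tm = 2×4 + 4×14 = 64°C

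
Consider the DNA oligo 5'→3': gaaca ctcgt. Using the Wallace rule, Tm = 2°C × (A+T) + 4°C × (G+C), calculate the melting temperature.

30°C

Base counts: G=2, C=3, A=3, T=2
So N_AT = 5 and N_GC = 5.
Tm = 2(5) + 4(5) = 10 + 20 = 30°C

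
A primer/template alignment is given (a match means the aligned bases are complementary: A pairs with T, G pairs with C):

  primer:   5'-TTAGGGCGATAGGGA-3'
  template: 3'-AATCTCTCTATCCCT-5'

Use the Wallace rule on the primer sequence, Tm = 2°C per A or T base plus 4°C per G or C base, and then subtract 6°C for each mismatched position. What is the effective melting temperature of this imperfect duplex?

34°C

Primer base counts: A=4, T=3, G=7, C=1 → A+T=7, G+C=8
Perfect-match Tm = 2(7) + 4(8) = 14 + 32 = 46°C
Mismatches (positions where the bases are not complementary): 2 (at positions 5, 7)
Effective Tm = 46 − 2×6 = 46 − 12 = 34°C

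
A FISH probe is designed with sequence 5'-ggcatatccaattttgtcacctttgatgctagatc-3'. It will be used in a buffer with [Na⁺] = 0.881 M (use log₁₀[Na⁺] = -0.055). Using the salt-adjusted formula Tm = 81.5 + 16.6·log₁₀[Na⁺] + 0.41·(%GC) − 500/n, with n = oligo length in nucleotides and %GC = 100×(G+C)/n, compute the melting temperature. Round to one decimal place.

Length n = 35. C=8, G=6, T=13, A=8
G+C = 14, so %GC = 14/35 × 100 = 40%
Salt term: 16.6 × (-0.055) = -0.913
GC term: 0.41 × 40 = 16.4; length term: −500/35 = −14.286
Tm = 81.5 + (-0.913) + 16.4 − 14.286 = 82.701 → 82.7°C

82.7°C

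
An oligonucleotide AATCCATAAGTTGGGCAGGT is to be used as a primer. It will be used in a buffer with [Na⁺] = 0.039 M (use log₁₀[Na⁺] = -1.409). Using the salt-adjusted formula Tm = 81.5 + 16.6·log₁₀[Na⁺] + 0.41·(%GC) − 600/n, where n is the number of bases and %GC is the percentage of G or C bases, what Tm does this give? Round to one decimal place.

46.6°C

Length n = 20. Base counts: G=6, A=6, T=5, C=3
G+C = 9, so %GC = 9/20 × 100 = 45%
Salt term: 16.6 × (-1.409) = -23.389
GC term: 0.41 × 45 = 18.45; length term: −600/20 = −30
Tm = 81.5 + (-23.389) + 18.45 − 30 = 46.561 → 46.6°C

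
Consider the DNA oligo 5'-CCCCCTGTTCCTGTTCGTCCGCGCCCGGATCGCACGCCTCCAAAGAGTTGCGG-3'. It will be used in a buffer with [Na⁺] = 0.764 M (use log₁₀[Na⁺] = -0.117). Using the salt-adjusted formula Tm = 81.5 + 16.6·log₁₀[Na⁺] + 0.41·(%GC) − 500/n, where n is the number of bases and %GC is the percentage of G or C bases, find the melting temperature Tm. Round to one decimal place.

Length n = 53. Scanning the sequence gives A=6, T=11, C=22, G=14.
G+C = 36, so %GC = 36/53 × 100 = 67.925%
Salt term: 16.6 × (-0.117) = -1.942
GC term: 0.41 × 67.925 = 27.849; length term: −500/53 = −9.434
Tm = 81.5 + (-1.942) + 27.849 − 9.434 = 97.973 → 98.0°C

98.0°C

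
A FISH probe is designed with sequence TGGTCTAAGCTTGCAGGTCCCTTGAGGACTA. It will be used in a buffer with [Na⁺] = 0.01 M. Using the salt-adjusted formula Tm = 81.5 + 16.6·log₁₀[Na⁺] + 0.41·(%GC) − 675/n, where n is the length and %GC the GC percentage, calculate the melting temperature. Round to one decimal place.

Length n = 31. C=7, T=9, G=9, A=6
G+C = 16, so %GC = 16/31 × 100 = 51.613%
Salt term: 16.6 × (-2) = -33.2
GC term: 0.41 × 51.613 = 21.161; length term: −675/31 = −21.774
Tm = 81.5 + (-33.2) + 21.161 − 21.774 = 47.687 → 47.7°C

47.7°C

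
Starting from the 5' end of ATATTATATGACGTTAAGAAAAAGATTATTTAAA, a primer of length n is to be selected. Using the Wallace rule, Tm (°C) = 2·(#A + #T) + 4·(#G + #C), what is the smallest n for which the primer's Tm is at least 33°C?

First 13 bases: ATATTATATGACG → Tm = 32°C (< 33°C)
First 14 bases: ATATTATATGACGT → Tm = 34°C (≥ 33°C)
Since every base adds ≥2°C, Tm only increases with n, so the threshold is first crossed at n = 14.

n = 14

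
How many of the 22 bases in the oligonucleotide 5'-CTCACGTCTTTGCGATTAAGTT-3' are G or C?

Scanning the sequence gives G=4, A=4, T=9, C=5.
G+C = 4 + 5 = 9

9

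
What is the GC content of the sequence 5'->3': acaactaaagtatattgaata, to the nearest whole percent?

19%

Base counts: G=2, C=2, A=11, T=6
G+C = 2 + 2 = 4 out of 21 bases
%GC = 4/21 × 100 = 19.05% ≈ 19%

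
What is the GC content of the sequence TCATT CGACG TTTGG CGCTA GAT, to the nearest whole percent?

Scanning the sequence gives C=5, G=6, A=4, T=8.
G+C = 6 + 5 = 11 out of 23 bases
%GC = 11/23 × 100 = 47.83% ≈ 48%

48%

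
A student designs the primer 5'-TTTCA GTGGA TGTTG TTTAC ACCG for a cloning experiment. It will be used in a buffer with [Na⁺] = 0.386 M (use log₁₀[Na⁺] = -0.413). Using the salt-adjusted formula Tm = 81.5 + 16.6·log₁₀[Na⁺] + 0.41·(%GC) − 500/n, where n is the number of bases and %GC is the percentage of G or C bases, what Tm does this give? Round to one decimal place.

Length n = 24. Scanning the sequence gives C=4, A=4, T=10, G=6.
G+C = 10, so %GC = 10/24 × 100 = 41.667%
Salt term: 16.6 × (-0.413) = -6.856
GC term: 0.41 × 41.667 = 17.083; length term: −500/24 = −20.833
Tm = 81.5 + (-6.856) + 17.083 − 20.833 = 70.894 → 70.9°C

70.9°C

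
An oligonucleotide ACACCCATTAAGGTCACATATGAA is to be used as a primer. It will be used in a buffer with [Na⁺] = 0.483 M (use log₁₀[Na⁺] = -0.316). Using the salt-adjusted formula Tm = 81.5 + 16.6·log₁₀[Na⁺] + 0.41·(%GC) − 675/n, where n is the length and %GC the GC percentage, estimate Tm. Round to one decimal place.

Length n = 24. Counting bases: T=5, A=10, G=3, C=6
G+C = 9, so %GC = 9/24 × 100 = 37.5%
Salt term: 16.6 × (-0.316) = -5.246
GC term: 0.41 × 37.5 = 15.375; length term: −675/24 = −28.125
Tm = 81.5 + (-5.246) + 15.375 − 28.125 = 63.504 → 63.5°C

63.5°C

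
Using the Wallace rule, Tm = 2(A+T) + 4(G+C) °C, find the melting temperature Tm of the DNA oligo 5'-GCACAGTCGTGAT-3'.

Scanning the sequence gives A=3, G=4, C=3, T=3.
So N_AT = 6 and N_GC = 7.
Tm = 2(6) + 4(7) = 12 + 28 = 40°C

40°C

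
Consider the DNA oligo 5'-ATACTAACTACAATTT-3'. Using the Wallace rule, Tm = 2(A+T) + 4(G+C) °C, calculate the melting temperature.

Base counts: G=0, T=6, A=7, C=3
So N_AT = 13 and N_GC = 3.
Tm = 4·3 + 2·13 = 12 + 26 = 38°C

38°C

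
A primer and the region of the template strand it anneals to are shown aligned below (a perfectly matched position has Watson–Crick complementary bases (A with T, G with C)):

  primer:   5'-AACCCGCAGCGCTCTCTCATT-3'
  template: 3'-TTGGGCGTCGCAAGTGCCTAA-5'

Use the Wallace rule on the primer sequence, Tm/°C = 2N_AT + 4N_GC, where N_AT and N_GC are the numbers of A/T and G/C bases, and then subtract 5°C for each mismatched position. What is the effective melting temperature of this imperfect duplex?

46°C

Primer base counts: A=4, T=5, G=3, C=9 → A+T=9, G+C=12
Perfect-match Tm = 2(9) + 4(12) = 18 + 48 = 66°C
Mismatches (positions where the bases are not complementary): 4 (at positions 12, 15, 17, 18)
Effective Tm = 66 − 4×5 = 66 − 20 = 46°C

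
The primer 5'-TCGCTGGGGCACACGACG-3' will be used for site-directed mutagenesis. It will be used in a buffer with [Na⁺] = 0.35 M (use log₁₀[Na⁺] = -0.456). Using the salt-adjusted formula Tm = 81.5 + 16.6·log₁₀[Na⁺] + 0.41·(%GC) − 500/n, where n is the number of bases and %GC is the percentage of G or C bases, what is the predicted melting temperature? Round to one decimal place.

Length n = 18. Base counts: A=3, G=7, C=6, T=2
G+C = 13, so %GC = 13/18 × 100 = 72.222%
Salt term: 16.6 × (-0.456) = -7.57
GC term: 0.41 × 72.222 = 29.611; length term: −500/18 = −27.778
Tm = 81.5 + (-7.57) + 29.611 − 27.778 = 75.763 → 75.8°C

75.8°C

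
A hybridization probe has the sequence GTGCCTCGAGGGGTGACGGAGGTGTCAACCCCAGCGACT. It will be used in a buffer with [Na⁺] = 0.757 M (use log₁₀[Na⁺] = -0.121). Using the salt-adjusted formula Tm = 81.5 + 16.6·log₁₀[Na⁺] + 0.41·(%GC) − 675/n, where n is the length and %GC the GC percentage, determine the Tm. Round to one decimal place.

89.5°C

Length n = 39. Base counts: T=6, A=7, C=11, G=15
G+C = 26, so %GC = 26/39 × 100 = 66.667%
Salt term: 16.6 × (-0.121) = -2.009
GC term: 0.41 × 66.667 = 27.333; length term: −675/39 = −17.308
Tm = 81.5 + (-2.009) + 27.333 − 17.308 = 89.516 → 89.5°C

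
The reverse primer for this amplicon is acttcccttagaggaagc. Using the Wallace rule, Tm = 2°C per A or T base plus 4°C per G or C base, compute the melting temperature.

Counting bases: C=5, T=4, G=4, A=5
A+T = 9, G+C = 9
Tm = 4·9 + 2·9 = 36 + 18 = 54°C

54°C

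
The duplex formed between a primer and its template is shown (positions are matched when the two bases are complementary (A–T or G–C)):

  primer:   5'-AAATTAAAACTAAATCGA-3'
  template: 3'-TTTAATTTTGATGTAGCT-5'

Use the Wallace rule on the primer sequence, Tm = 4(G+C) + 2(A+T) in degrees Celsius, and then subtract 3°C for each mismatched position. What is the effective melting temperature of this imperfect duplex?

39°C

Primer base counts: A=11, T=4, G=1, C=2 → A+T=15, G+C=3
Perfect-match Tm = 2(15) + 4(3) = 30 + 12 = 42°C
Mismatches (positions where the bases are not complementary): 1 (at position 13)
Effective Tm = 42 − 1×3 = 42 − 3 = 39°C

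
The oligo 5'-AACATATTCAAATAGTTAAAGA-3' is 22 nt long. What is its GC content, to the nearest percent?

18%

C=2, T=6, A=12, G=2
G+C = 2 + 2 = 4 out of 22 bases
%GC = 4/22 × 100 = 18.18% ≈ 18%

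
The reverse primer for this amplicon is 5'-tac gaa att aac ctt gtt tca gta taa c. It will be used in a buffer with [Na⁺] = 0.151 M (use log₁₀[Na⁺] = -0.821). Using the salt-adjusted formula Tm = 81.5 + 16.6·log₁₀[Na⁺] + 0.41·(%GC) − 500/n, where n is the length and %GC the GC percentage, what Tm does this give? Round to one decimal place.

Length n = 28. Counting bases: C=5, T=10, A=10, G=3
G+C = 8, so %GC = 8/28 × 100 = 28.571%
Salt term: 16.6 × (-0.821) = -13.629
GC term: 0.41 × 28.571 = 11.714; length term: −500/28 = −17.857
Tm = 81.5 + (-13.629) + 11.714 − 17.857 = 61.728 → 61.7°C

61.7°C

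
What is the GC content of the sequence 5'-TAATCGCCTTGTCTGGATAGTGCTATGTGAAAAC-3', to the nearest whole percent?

41%

Counting bases: A=9, C=6, T=11, G=8
G+C = 8 + 6 = 14 out of 34 bases
%GC = 14/34 × 100 = 41.18% ≈ 41%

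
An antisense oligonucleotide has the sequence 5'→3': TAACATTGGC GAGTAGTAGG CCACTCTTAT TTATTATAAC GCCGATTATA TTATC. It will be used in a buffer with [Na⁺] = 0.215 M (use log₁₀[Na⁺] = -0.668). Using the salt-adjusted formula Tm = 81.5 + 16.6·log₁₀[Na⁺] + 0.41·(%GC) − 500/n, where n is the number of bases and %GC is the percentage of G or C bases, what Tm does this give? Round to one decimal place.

75.5°C

Length n = 55. Counting bases: A=16, C=10, T=20, G=9
G+C = 19, so %GC = 19/55 × 100 = 34.545%
Salt term: 16.6 × (-0.668) = -11.089
GC term: 0.41 × 34.545 = 14.163; length term: −500/55 = −9.091
Tm = 81.5 + (-11.089) + 14.163 − 9.091 = 75.483 → 75.5°C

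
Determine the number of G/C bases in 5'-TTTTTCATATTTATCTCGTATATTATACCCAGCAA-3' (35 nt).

G=2, C=7, T=16, A=10
G+C = 2 + 7 = 9

9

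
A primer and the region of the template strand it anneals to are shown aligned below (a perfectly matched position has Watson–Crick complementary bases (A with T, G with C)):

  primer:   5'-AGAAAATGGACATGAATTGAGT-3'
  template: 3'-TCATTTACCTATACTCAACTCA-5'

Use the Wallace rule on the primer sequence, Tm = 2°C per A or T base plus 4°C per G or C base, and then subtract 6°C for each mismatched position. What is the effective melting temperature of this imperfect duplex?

Primer base counts: A=10, T=5, G=6, C=1 → A+T=15, G+C=7
Perfect-match Tm = 2(15) + 4(7) = 30 + 28 = 58°C
Mismatches (positions where the bases are not complementary): 3 (at positions 3, 11, 16)
Effective Tm = 58 − 3×6 = 58 − 18 = 40°C

40°C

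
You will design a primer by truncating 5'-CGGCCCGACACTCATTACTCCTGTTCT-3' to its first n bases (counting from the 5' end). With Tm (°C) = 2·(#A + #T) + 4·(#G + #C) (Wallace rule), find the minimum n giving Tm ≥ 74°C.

First 22 bases: CGGCCCGACACTCATTACTCCT → Tm = 70°C (< 74°C)
First 23 bases: CGGCCCGACACTCATTACTCCTG → Tm = 74°C (≥ 74°C)
Each additional base adds 2°C (A/T) or 4°C (G/C), so Tm is non-decreasing in n; n = 23 is the first length to reach 74°C.

n = 23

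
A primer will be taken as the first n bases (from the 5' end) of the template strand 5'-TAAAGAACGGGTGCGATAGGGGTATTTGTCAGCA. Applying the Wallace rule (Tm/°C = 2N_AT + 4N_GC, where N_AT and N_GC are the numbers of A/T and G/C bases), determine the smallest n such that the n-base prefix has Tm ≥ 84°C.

First 28 bases: TAAAGAACGGGTGCGATAGGGGTATTTG → Tm = 82°C (< 84°C)
First 29 bases: TAAAGAACGGGTGCGATAGGGGTATTTGT → Tm = 84°C (≥ 84°C)
Each additional base adds 2°C (A/T) or 4°C (G/C), so Tm is non-decreasing in n; n = 29 is the first length to reach 84°C.

n = 29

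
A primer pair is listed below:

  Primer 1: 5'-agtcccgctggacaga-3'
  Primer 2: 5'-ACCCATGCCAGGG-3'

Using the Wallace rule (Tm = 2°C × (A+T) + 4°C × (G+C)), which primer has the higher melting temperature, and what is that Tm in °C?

Primer 1: A+T=6, G+C=10 → Tm = 2(6)+4(10) = 52°C
Primer 2: A+T=4, G+C=9 → Tm = 2(4)+4(9) = 44°C
52°C vs 44°C → primer 1 is higher.

Primer 1, 52°C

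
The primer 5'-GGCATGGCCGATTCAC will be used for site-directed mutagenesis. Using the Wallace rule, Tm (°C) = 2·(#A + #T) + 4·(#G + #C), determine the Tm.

Base counts: G=5, T=3, C=5, A=3
A+T = 6, G+C = 10
Tm = 2(6) + 4(10) = 12 + 40 = 52°C

52°C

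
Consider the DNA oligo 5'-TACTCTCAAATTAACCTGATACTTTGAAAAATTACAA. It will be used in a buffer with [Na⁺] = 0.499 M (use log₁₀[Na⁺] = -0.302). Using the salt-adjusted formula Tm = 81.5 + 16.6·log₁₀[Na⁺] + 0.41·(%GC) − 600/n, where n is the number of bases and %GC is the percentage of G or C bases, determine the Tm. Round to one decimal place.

70.2°C

Length n = 37. Counting bases: A=16, T=12, G=2, C=7
G+C = 9, so %GC = 9/37 × 100 = 24.324%
Salt term: 16.6 × (-0.302) = -5.013
GC term: 0.41 × 24.324 = 9.973; length term: −600/37 = −16.216
Tm = 81.5 + (-5.013) + 9.973 − 16.216 = 70.244 → 70.2°C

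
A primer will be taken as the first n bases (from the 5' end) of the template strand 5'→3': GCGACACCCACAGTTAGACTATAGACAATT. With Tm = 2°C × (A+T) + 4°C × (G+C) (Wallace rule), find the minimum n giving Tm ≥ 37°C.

n = 11

First 10 bases: GCGACACCCA → Tm = 34°C (< 37°C)
First 11 bases: GCGACACCCAC → Tm = 38°C (≥ 37°C)
Each additional base adds 2°C (A/T) or 4°C (G/C), so Tm is non-decreasing in n; n = 11 is the first length to reach 37°C.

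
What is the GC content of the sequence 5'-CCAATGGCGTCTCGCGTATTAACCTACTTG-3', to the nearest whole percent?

50%

Base counts: G=6, T=9, C=9, A=6
G+C = 6 + 9 = 15 out of 30 bases
%GC = 15/30 × 100 = 50% ≈ 50%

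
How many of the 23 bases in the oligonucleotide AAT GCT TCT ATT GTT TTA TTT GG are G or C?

6

Counting bases: A=4, G=4, T=13, C=2
G+C = 4 + 2 = 6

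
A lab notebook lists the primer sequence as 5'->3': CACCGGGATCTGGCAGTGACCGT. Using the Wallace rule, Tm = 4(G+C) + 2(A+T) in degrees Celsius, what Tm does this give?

A=4, C=7, G=8, T=4
So N_AT = 8 and N_GC = 15.
Tm = 2×8 + 4×15 = 76°C

76°C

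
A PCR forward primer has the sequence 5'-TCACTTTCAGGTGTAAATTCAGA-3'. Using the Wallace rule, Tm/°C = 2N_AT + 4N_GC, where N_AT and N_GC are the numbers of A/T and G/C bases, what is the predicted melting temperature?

Scanning the sequence gives C=4, G=4, A=7, T=8.
AT pairs contribute 15, GC pairs contribute 8.
Tm = 2(15) + 4(8) = 30 + 32 = 62°C

62°C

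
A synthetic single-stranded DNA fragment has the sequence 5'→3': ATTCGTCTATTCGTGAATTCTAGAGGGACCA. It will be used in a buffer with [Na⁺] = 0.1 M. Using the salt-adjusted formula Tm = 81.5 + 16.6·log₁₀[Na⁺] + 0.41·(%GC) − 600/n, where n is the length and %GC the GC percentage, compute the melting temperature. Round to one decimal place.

62.7°C

Length n = 31. Scanning the sequence gives A=8, T=10, G=7, C=6.
G+C = 13, so %GC = 13/31 × 100 = 41.935%
Salt term: 16.6 × (-1) = -16.6
GC term: 0.41 × 41.935 = 17.193; length term: −600/31 = −19.355
Tm = 81.5 + (-16.6) + 17.193 − 19.355 = 62.738 → 62.7°C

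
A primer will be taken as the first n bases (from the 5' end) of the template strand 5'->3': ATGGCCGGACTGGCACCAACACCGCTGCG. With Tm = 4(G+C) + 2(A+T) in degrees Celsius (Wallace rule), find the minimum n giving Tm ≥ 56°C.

First 16 bases: ATGGCCGGACTGGCAC → Tm = 54°C (< 56°C)
First 17 bases: ATGGCCGGACTGGCACC → Tm = 58°C (≥ 56°C)
Each additional base adds 2°C (A/T) or 4°C (G/C), so Tm is non-decreasing in n; n = 17 is the first length to reach 56°C.

n = 17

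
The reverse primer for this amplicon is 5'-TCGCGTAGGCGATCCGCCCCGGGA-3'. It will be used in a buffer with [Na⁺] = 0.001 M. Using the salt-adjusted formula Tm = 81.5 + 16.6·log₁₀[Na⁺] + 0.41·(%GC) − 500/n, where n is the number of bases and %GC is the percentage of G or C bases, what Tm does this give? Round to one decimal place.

41.6°C

Length n = 24. Base counts: A=3, T=3, C=9, G=9
G+C = 18, so %GC = 18/24 × 100 = 75%
Salt term: 16.6 × (-3) = -49.8
GC term: 0.41 × 75 = 30.75; length term: −500/24 = −20.833
Tm = 81.5 + (-49.8) + 30.75 − 20.833 = 41.617 → 41.6°C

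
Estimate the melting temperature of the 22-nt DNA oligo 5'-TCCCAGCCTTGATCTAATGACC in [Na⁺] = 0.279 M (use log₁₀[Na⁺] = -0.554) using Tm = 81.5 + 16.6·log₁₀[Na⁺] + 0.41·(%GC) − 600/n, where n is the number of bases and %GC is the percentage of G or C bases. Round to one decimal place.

Length n = 22. Counting bases: C=8, A=5, T=6, G=3
G+C = 11, so %GC = 11/22 × 100 = 50%
Salt term: 16.6 × (-0.554) = -9.196
GC term: 0.41 × 50 = 20.5; length term: −600/22 = −27.273
Tm = 81.5 + (-9.196) + 20.5 − 27.273 = 65.531 → 65.5°C

65.5°C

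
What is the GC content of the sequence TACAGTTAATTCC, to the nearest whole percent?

31%

Counting bases: C=3, A=4, G=1, T=5
G+C = 1 + 3 = 4 out of 13 bases
%GC = 4/13 × 100 = 30.77% ≈ 31%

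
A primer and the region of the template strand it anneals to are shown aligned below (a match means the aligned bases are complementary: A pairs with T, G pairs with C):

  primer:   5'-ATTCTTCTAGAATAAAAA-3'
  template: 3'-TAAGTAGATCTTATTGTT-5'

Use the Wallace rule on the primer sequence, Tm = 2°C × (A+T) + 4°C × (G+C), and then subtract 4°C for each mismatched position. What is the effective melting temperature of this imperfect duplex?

34°C

Primer base counts: A=9, T=6, G=1, C=2 → A+T=15, G+C=3
Perfect-match Tm = 2(15) + 4(3) = 30 + 12 = 42°C
Mismatches (positions where the bases are not complementary): 2 (at positions 5, 16)
Effective Tm = 42 − 2×4 = 42 − 8 = 34°C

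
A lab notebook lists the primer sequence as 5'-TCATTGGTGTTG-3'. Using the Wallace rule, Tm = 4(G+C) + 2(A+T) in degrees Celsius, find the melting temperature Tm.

34°C

Counting bases: T=6, A=1, C=1, G=4
So N_AT = 7 and N_GC = 5.
Tm = 2(7) + 4(5) = 14 + 20 = 34°C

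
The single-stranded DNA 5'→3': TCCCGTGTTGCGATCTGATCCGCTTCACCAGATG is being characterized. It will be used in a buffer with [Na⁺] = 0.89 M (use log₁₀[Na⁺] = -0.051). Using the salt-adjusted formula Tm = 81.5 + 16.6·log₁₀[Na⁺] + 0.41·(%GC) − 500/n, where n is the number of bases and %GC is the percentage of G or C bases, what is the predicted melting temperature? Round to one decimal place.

Length n = 34. Base counts: T=10, A=5, G=8, C=11
G+C = 19, so %GC = 19/34 × 100 = 55.882%
Salt term: 16.6 × (-0.051) = -0.847
GC term: 0.41 × 55.882 = 22.912; length term: −500/34 = −14.706
Tm = 81.5 + (-0.847) + 22.912 − 14.706 = 88.859 → 88.9°C

88.9°C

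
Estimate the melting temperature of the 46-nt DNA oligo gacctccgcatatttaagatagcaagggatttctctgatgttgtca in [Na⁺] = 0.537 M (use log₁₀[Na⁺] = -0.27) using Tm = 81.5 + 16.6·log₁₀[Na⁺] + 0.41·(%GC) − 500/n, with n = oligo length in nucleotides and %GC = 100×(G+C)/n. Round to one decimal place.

Length n = 46. G=10, T=15, C=9, A=12
G+C = 19, so %GC = 19/46 × 100 = 41.304%
Salt term: 16.6 × (-0.27) = -4.482
GC term: 0.41 × 41.304 = 16.935; length term: −500/46 = −10.87
Tm = 81.5 + (-4.482) + 16.935 − 10.87 = 83.083 → 83.1°C

83.1°C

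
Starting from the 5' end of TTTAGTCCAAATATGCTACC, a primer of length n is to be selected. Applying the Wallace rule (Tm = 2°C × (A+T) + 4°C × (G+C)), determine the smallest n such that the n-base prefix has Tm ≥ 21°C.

n = 8

First 7 bases: TTTAGTC → Tm = 18°C (< 21°C)
First 8 bases: TTTAGTCC → Tm = 22°C (≥ 21°C)
Each additional base adds 2°C (A/T) or 4°C (G/C), so Tm is non-decreasing in n; n = 8 is the first length to reach 21°C.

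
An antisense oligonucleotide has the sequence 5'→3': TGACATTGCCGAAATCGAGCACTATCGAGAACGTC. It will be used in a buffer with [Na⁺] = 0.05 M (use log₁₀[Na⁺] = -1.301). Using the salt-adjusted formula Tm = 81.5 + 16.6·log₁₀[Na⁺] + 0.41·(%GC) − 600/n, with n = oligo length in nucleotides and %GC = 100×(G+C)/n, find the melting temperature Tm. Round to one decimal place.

Length n = 35. Counting bases: C=9, A=11, T=7, G=8
G+C = 17, so %GC = 17/35 × 100 = 48.571%
Salt term: 16.6 × (-1.301) = -21.597
GC term: 0.41 × 48.571 = 19.914; length term: −600/35 = −17.143
Tm = 81.5 + (-21.597) + 19.914 − 17.143 = 62.674 → 62.7°C

62.7°C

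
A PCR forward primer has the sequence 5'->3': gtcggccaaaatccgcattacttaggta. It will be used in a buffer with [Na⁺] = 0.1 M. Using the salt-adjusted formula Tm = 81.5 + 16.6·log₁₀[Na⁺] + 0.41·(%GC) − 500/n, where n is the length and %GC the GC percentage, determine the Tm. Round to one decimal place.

Length n = 28. Counting bases: G=6, A=8, C=7, T=7
G+C = 13, so %GC = 13/28 × 100 = 46.429%
Salt term: 16.6 × (-1) = -16.6
GC term: 0.41 × 46.429 = 19.036; length term: −500/28 = −17.857
Tm = 81.5 + (-16.6) + 19.036 − 17.857 = 66.079 → 66.1°C

66.1°C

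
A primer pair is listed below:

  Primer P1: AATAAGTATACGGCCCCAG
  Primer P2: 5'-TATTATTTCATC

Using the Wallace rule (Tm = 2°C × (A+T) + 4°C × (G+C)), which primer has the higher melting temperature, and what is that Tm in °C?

Primer P1: A+T=10, G+C=9 → Tm = 2(10)+4(9) = 56°C
Primer P2: A+T=10, G+C=2 → Tm = 2(10)+4(2) = 28°C
56°C vs 28°C → primer P1 is higher.

Primer P1, 56°C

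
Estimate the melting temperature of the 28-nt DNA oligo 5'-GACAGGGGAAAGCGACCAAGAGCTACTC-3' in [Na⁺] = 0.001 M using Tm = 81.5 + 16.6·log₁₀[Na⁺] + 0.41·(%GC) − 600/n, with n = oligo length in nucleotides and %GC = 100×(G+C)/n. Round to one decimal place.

Length n = 28. Counting bases: G=9, C=7, A=10, T=2
G+C = 16, so %GC = 16/28 × 100 = 57.143%
Salt term: 16.6 × (-3) = -49.8
GC term: 0.41 × 57.143 = 23.429; length term: −600/28 = −21.429
Tm = 81.5 + (-49.8) + 23.429 − 21.429 = 33.7 → 33.7°C

33.7°C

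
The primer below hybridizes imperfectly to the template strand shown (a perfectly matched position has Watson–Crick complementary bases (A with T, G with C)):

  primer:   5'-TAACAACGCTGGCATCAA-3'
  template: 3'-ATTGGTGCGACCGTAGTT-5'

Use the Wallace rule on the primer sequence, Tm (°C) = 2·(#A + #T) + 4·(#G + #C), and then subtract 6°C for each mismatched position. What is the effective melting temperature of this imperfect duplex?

Primer base counts: A=7, T=3, G=3, C=5 → A+T=10, G+C=8
Perfect-match Tm = 2(10) + 4(8) = 20 + 32 = 52°C
Mismatches (positions where the bases are not complementary): 1 (at position 5)
Effective Tm = 52 − 1×6 = 52 − 6 = 46°C

46°C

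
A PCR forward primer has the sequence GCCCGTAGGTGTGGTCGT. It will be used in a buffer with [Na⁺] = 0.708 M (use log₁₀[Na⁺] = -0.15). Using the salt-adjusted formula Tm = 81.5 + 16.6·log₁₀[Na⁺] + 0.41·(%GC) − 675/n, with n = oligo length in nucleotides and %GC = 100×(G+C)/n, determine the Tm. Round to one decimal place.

68.8°C

Length n = 18. Base counts: G=8, C=4, A=1, T=5
G+C = 12, so %GC = 12/18 × 100 = 66.667%
Salt term: 16.6 × (-0.15) = -2.49
GC term: 0.41 × 66.667 = 27.333; length term: −675/18 = −37.5
Tm = 81.5 + (-2.49) + 27.333 − 37.5 = 68.843 → 68.8°C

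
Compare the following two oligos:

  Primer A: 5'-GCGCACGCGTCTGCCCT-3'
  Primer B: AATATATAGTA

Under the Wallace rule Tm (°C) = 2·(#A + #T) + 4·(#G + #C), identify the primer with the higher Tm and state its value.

Primer A: A+T=4, G+C=13 → Tm = 2(4)+4(13) = 60°C
Primer B: A+T=10, G+C=1 → Tm = 2(10)+4(1) = 24°C
60°C vs 24°C → primer A is higher.

Primer A, 60°C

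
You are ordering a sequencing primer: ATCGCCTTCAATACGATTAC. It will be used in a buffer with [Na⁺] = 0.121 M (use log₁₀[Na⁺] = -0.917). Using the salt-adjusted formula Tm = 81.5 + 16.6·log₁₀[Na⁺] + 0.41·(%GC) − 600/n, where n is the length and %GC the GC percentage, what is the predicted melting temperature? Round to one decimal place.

Length n = 20. A=6, C=6, T=6, G=2
G+C = 8, so %GC = 8/20 × 100 = 40%
Salt term: 16.6 × (-0.917) = -15.222
GC term: 0.41 × 40 = 16.4; length term: −600/20 = −30
Tm = 81.5 + (-15.222) + 16.4 − 30 = 52.678 → 52.7°C

52.7°C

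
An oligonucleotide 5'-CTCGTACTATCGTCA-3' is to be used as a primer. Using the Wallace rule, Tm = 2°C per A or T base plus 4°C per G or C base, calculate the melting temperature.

44°C

Base counts: A=3, G=2, C=5, T=5
So N_AT = 8 and N_GC = 7.
Tm = 2(8) + 4(7) = 16 + 28 = 44°C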